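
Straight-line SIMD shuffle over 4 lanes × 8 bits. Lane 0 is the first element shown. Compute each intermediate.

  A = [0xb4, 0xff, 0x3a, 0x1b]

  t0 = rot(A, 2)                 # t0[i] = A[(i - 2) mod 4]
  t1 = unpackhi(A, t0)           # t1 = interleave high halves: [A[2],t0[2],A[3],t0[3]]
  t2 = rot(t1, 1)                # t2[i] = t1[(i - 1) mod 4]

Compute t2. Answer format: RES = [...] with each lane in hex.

RES = [0xff, 0x3a, 0xb4, 0x1b]

→ t0 |3a|1b|b4|ff|
→ t1 |3a|b4|1b|ff|
→ t2 |ff|3a|b4|1b|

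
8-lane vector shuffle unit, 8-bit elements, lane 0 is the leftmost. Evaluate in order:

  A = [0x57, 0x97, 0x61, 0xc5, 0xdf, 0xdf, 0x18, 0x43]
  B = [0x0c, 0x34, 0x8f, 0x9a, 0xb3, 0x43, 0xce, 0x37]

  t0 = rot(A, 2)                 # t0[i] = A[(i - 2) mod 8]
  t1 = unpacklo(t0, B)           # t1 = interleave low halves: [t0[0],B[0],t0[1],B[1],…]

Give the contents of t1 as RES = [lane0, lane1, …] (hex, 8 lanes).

t0 = [0x18, 0x43, 0x57, 0x97, 0x61, 0xc5, 0xdf, 0xdf]
t1 = [0x18, 0x0c, 0x43, 0x34, 0x57, 0x8f, 0x97, 0x9a]

RES = [0x18, 0x0c, 0x43, 0x34, 0x57, 0x8f, 0x97, 0x9a]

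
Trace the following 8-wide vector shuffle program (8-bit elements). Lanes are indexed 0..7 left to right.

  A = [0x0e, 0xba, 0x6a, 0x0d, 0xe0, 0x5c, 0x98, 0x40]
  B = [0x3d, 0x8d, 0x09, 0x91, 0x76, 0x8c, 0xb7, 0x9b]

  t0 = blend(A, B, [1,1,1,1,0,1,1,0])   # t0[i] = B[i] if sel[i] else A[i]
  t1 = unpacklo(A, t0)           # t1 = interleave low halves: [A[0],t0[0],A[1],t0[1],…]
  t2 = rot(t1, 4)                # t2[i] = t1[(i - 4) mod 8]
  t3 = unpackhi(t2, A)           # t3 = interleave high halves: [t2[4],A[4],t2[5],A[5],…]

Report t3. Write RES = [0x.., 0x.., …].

t0 = [0x3d, 0x8d, 0x09, 0x91, 0xe0, 0x8c, 0xb7, 0x40]
t1 = [0x0e, 0x3d, 0xba, 0x8d, 0x6a, 0x09, 0x0d, 0x91]
t2 = [0x6a, 0x09, 0x0d, 0x91, 0x0e, 0x3d, 0xba, 0x8d]
t3 = [0x0e, 0xe0, 0x3d, 0x5c, 0xba, 0x98, 0x8d, 0x40]

RES = [ 0x0e  0xe0  0x3d  0x5c  0xba  0x98  0x8d  0x40 ]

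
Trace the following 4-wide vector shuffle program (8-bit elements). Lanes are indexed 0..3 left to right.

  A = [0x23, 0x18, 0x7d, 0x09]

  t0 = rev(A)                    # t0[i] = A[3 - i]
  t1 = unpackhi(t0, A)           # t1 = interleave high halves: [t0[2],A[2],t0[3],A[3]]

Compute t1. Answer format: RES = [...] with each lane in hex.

RES = [ 0x18  0x7d  0x23  0x09 ]

→ t0 |09|7d|18|23|
→ t1 |18|7d|23|09|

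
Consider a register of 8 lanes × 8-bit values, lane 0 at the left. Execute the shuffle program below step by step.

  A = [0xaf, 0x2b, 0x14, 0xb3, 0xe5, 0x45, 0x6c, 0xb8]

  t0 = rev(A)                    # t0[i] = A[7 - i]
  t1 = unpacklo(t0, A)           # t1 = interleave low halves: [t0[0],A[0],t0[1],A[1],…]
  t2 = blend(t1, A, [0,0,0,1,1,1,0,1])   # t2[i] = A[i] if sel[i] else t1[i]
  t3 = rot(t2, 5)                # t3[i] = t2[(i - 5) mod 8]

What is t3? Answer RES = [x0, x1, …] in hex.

RES = [0xb3, 0xe5, 0x45, 0xe5, 0xb8, 0xb8, 0xaf, 0x6c]

t0 = [0xb8, 0x6c, 0x45, 0xe5, 0xb3, 0x14, 0x2b, 0xaf]
t1 = [0xb8, 0xaf, 0x6c, 0x2b, 0x45, 0x14, 0xe5, 0xb3]
t2 = [0xb8, 0xaf, 0x6c, 0xb3, 0xe5, 0x45, 0xe5, 0xb8]
t3 = [0xb3, 0xe5, 0x45, 0xe5, 0xb8, 0xb8, 0xaf, 0x6c]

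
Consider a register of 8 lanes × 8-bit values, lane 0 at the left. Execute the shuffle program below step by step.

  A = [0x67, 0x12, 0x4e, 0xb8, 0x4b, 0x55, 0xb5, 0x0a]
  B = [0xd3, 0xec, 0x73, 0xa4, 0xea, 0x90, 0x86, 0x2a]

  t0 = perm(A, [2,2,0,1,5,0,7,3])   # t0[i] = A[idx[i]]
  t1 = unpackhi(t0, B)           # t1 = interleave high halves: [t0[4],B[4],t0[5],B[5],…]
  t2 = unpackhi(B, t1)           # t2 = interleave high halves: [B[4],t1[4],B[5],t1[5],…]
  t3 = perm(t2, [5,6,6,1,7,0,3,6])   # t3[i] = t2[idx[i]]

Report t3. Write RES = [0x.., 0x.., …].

→ t0 |4e|4e|67|12|55|67|0a|b8|
→ t1 |55|ea|67|90|0a|86|b8|2a|
→ t2 |ea|0a|90|86|86|b8|2a|2a|
→ t3 |b8|2a|2a|0a|2a|ea|86|2a|

RES = [0xb8, 0x2a, 0x2a, 0x0a, 0x2a, 0xea, 0x86, 0x2a]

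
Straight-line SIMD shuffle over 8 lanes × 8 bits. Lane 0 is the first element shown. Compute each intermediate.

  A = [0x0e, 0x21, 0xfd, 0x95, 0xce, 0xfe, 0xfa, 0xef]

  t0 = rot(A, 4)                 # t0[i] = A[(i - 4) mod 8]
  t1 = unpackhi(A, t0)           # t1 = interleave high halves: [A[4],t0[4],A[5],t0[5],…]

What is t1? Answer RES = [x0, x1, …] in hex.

RES = [ 0xce  0x0e  0xfe  0x21  0xfa  0xfd  0xef  0x95 ]

→ t0 |ce|fe|fa|ef|0e|21|fd|95|
→ t1 |ce|0e|fe|21|fa|fd|ef|95|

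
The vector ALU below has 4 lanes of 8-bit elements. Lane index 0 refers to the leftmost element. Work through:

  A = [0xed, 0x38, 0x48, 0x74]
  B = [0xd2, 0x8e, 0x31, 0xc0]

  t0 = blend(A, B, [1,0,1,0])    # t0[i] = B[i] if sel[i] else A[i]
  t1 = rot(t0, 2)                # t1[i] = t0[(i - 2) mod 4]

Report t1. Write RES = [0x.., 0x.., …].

RES = [ 0x31  0x74  0xd2  0x38 ]

→ t0 |d2|38|31|74|
→ t1 |31|74|d2|38|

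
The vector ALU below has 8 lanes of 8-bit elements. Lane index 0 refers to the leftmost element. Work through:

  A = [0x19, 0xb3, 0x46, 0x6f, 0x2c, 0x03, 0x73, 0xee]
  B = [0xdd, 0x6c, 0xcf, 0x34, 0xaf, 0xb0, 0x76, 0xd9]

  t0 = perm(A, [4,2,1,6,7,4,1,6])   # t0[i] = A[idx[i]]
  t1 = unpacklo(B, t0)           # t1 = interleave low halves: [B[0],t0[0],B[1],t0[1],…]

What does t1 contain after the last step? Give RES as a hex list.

t0 = [0x2c, 0x46, 0xb3, 0x73, 0xee, 0x2c, 0xb3, 0x73]
t1 = [0xdd, 0x2c, 0x6c, 0x46, 0xcf, 0xb3, 0x34, 0x73]

RES = [ 0xdd  0x2c  0x6c  0x46  0xcf  0xb3  0x34  0x73 ]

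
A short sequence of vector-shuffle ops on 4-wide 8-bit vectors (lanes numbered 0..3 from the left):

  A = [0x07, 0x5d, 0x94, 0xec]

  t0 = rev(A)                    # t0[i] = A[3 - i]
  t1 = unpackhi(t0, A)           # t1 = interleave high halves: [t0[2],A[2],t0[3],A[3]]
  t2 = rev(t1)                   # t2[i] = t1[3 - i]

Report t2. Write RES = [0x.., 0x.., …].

RES = [ 0xec  0x07  0x94  0x5d ]

→ t0 |ec|94|5d|07|
→ t1 |5d|94|07|ec|
→ t2 |ec|07|94|5d|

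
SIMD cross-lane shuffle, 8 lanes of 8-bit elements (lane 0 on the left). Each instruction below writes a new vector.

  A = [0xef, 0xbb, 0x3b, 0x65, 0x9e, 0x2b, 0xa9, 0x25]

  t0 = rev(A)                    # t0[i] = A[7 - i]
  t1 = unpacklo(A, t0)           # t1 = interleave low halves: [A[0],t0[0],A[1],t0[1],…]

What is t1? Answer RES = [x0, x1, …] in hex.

RES = [0xef, 0x25, 0xbb, 0xa9, 0x3b, 0x2b, 0x65, 0x9e]

t0 = [0x25, 0xa9, 0x2b, 0x9e, 0x65, 0x3b, 0xbb, 0xef]
t1 = [0xef, 0x25, 0xbb, 0xa9, 0x3b, 0x2b, 0x65, 0x9e]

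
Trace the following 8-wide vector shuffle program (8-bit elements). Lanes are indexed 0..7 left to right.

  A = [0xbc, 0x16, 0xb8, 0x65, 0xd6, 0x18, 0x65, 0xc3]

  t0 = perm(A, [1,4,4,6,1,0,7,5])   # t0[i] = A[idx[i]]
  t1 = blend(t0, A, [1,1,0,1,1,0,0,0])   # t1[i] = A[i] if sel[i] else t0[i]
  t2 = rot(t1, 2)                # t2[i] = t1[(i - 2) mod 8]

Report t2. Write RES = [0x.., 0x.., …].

RES = [ 0xc3  0x18  0xbc  0x16  0xd6  0x65  0xd6  0xbc ]

t0 = [0x16, 0xd6, 0xd6, 0x65, 0x16, 0xbc, 0xc3, 0x18]
t1 = [0xbc, 0x16, 0xd6, 0x65, 0xd6, 0xbc, 0xc3, 0x18]
t2 = [0xc3, 0x18, 0xbc, 0x16, 0xd6, 0x65, 0xd6, 0xbc]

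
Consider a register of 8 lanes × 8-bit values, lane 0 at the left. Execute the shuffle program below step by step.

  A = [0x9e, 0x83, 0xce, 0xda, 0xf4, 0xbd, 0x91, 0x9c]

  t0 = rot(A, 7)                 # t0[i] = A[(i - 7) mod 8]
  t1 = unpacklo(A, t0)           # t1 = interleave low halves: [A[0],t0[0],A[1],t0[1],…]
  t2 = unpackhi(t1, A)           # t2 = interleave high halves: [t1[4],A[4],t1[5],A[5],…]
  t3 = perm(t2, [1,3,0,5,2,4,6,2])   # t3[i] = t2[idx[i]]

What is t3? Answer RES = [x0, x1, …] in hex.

  t0: 83 ce da f4 bd 91 9c 9e
  t1: 9e 83 83 ce ce da da f4
  t2: ce f4 da bd da 91 f4 9c
  t3: f4 bd ce 91 da da f4 da

RES = [ 0xf4  0xbd  0xce  0x91  0xda  0xda  0xf4  0xda ]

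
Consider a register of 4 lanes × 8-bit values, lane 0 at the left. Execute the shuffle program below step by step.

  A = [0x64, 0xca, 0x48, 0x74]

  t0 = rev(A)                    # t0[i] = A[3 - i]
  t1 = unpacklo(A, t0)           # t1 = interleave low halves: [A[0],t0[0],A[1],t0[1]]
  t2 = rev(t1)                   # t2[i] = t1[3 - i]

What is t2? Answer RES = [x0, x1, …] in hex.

→ t0 |74|48|ca|64|
→ t1 |64|74|ca|48|
→ t2 |48|ca|74|64|

RES = [0x48, 0xca, 0x74, 0x64]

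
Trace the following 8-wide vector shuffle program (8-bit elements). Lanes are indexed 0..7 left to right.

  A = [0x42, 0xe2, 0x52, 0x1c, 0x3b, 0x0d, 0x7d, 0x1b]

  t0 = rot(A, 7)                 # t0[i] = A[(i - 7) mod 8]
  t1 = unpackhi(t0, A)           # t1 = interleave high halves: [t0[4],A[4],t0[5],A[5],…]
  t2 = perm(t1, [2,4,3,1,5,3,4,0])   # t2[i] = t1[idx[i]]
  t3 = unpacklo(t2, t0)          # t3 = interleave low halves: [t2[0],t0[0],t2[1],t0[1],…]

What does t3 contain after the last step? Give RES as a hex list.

RES = [ 0x7d  0xe2  0x1b  0x52  0x0d  0x1c  0x3b  0x3b ]

  t0: e2 52 1c 3b 0d 7d 1b 42
  t1: 0d 3b 7d 0d 1b 7d 42 1b
  t2: 7d 1b 0d 3b 7d 0d 1b 0d
  t3: 7d e2 1b 52 0d 1c 3b 3b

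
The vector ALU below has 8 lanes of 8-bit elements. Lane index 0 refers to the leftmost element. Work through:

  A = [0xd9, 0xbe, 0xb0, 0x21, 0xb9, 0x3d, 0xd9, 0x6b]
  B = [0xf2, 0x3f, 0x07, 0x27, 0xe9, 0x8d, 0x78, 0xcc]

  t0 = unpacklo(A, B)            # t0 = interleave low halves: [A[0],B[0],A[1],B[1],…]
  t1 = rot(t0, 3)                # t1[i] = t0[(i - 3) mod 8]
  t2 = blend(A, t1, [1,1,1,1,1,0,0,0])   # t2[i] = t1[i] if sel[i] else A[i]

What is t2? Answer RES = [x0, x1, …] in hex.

  t0: d9 f2 be 3f b0 07 21 27
  t1: 07 21 27 d9 f2 be 3f b0
  t2: 07 21 27 d9 f2 3d d9 6b

RES = [0x07, 0x21, 0x27, 0xd9, 0xf2, 0x3d, 0xd9, 0x6b]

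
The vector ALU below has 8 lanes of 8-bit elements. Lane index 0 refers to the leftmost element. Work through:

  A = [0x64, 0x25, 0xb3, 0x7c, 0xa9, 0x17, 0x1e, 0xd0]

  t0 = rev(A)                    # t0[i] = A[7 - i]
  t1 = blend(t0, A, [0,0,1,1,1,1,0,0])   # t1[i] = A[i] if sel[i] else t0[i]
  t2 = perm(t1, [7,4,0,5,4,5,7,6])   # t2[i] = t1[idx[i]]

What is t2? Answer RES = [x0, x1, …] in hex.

t0 = [0xd0, 0x1e, 0x17, 0xa9, 0x7c, 0xb3, 0x25, 0x64]
t1 = [0xd0, 0x1e, 0xb3, 0x7c, 0xa9, 0x17, 0x25, 0x64]
t2 = [0x64, 0xa9, 0xd0, 0x17, 0xa9, 0x17, 0x64, 0x25]

RES = [0x64, 0xa9, 0xd0, 0x17, 0xa9, 0x17, 0x64, 0x25]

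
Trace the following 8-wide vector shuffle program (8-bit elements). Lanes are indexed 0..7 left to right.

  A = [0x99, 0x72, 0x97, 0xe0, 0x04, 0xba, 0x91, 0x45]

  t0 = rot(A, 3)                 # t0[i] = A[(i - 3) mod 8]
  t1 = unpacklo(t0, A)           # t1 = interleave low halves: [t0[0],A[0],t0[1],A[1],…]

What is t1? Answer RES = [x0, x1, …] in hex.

RES = [0xba, 0x99, 0x91, 0x72, 0x45, 0x97, 0x99, 0xe0]

→ t0 |ba|91|45|99|72|97|e0|04|
→ t1 |ba|99|91|72|45|97|99|e0|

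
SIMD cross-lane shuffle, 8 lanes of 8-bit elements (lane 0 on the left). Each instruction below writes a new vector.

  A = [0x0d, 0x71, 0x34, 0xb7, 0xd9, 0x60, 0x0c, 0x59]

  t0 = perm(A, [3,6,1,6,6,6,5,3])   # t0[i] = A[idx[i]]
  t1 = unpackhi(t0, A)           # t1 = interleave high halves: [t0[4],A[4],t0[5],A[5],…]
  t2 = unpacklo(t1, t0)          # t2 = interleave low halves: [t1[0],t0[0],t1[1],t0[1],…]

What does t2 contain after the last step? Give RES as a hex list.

RES = [ 0x0c  0xb7  0xd9  0x0c  0x0c  0x71  0x60  0x0c ]

  t0: b7 0c 71 0c 0c 0c 60 b7
  t1: 0c d9 0c 60 60 0c b7 59
  t2: 0c b7 d9 0c 0c 71 60 0c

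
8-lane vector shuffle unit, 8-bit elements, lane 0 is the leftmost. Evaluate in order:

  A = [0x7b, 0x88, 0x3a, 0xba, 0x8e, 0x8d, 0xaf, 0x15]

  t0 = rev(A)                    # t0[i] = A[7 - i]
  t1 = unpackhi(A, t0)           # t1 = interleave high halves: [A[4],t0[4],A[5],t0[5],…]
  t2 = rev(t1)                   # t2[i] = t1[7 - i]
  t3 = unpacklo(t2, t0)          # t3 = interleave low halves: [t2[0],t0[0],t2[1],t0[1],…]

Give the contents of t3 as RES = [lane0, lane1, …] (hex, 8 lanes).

t0 = [0x15, 0xaf, 0x8d, 0x8e, 0xba, 0x3a, 0x88, 0x7b]
t1 = [0x8e, 0xba, 0x8d, 0x3a, 0xaf, 0x88, 0x15, 0x7b]
t2 = [0x7b, 0x15, 0x88, 0xaf, 0x3a, 0x8d, 0xba, 0x8e]
t3 = [0x7b, 0x15, 0x15, 0xaf, 0x88, 0x8d, 0xaf, 0x8e]

RES = [0x7b, 0x15, 0x15, 0xaf, 0x88, 0x8d, 0xaf, 0x8e]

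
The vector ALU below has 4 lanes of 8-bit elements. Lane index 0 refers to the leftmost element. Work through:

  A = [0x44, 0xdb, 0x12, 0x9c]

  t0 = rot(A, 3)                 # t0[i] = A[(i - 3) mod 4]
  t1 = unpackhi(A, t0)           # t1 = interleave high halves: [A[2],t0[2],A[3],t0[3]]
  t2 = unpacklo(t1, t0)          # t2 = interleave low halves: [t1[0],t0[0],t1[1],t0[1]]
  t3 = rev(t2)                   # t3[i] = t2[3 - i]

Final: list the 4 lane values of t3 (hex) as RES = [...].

  t0: db 12 9c 44
  t1: 12 9c 9c 44
  t2: 12 db 9c 12
  t3: 12 9c db 12

RES = [0x12, 0x9c, 0xdb, 0x12]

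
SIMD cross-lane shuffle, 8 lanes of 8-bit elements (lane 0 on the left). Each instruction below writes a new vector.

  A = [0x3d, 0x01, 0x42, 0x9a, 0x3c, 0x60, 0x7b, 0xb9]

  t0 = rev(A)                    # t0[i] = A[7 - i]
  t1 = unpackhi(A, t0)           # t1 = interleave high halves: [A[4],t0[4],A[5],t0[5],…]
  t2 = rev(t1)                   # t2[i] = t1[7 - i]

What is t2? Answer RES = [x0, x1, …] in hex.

→ t0 |b9|7b|60|3c|9a|42|01|3d|
→ t1 |3c|9a|60|42|7b|01|b9|3d|
→ t2 |3d|b9|01|7b|42|60|9a|3c|

RES = [ 0x3d  0xb9  0x01  0x7b  0x42  0x60  0x9a  0x3c ]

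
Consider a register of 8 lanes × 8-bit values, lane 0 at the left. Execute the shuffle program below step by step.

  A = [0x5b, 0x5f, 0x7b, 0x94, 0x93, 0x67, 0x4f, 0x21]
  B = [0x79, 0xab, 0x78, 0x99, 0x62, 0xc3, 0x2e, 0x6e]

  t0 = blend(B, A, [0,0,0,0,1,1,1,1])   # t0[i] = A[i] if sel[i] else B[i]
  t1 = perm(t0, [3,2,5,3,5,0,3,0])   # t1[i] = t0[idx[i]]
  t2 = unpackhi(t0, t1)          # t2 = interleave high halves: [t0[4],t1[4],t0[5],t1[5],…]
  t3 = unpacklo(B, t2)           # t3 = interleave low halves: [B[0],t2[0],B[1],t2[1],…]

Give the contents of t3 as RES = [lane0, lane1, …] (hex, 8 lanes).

RES = [0x79, 0x93, 0xab, 0x67, 0x78, 0x67, 0x99, 0x79]

t0 = [0x79, 0xab, 0x78, 0x99, 0x93, 0x67, 0x4f, 0x21]
t1 = [0x99, 0x78, 0x67, 0x99, 0x67, 0x79, 0x99, 0x79]
t2 = [0x93, 0x67, 0x67, 0x79, 0x4f, 0x99, 0x21, 0x79]
t3 = [0x79, 0x93, 0xab, 0x67, 0x78, 0x67, 0x99, 0x79]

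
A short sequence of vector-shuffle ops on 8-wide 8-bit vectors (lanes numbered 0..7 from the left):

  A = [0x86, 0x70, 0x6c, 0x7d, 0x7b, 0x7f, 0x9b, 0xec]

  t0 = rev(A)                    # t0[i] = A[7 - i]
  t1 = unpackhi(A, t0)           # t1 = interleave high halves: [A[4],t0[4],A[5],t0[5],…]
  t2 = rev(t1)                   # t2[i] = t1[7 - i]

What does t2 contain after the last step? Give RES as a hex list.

→ t0 |ec|9b|7f|7b|7d|6c|70|86|
→ t1 |7b|7d|7f|6c|9b|70|ec|86|
→ t2 |86|ec|70|9b|6c|7f|7d|7b|

RES = [ 0x86  0xec  0x70  0x9b  0x6c  0x7f  0x7d  0x7b ]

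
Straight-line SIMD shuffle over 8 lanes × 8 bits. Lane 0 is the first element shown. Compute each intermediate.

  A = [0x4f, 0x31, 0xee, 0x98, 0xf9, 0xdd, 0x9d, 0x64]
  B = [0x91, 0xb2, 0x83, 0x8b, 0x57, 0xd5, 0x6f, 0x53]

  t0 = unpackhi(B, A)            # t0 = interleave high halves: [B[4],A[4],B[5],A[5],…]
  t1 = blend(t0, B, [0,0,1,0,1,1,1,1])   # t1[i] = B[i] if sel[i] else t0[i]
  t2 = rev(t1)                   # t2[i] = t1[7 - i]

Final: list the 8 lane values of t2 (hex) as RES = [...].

RES = [0x53, 0x6f, 0xd5, 0x57, 0xdd, 0x83, 0xf9, 0x57]

t0 = [0x57, 0xf9, 0xd5, 0xdd, 0x6f, 0x9d, 0x53, 0x64]
t1 = [0x57, 0xf9, 0x83, 0xdd, 0x57, 0xd5, 0x6f, 0x53]
t2 = [0x53, 0x6f, 0xd5, 0x57, 0xdd, 0x83, 0xf9, 0x57]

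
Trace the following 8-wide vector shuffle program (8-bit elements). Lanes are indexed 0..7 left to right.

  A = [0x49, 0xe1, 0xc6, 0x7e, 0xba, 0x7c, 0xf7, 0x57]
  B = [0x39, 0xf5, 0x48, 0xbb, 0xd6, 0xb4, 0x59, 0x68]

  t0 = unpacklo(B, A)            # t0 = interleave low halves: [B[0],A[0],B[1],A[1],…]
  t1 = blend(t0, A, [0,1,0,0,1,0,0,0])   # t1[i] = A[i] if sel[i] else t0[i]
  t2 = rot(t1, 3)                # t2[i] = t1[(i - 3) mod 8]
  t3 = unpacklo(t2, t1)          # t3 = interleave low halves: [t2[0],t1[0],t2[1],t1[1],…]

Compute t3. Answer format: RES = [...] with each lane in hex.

→ t0 |39|49|f5|e1|48|c6|bb|7e|
→ t1 |39|e1|f5|e1|ba|c6|bb|7e|
→ t2 |c6|bb|7e|39|e1|f5|e1|ba|
→ t3 |c6|39|bb|e1|7e|f5|39|e1|

RES = [ 0xc6  0x39  0xbb  0xe1  0x7e  0xf5  0x39  0xe1 ]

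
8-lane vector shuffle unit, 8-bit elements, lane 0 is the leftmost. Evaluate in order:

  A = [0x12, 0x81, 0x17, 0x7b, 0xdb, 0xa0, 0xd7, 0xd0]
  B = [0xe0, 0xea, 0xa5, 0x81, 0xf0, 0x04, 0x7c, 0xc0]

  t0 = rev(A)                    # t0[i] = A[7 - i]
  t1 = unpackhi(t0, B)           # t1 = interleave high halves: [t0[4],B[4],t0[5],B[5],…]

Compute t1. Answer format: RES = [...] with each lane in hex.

RES = [ 0x7b  0xf0  0x17  0x04  0x81  0x7c  0x12  0xc0 ]

  t0: d0 d7 a0 db 7b 17 81 12
  t1: 7b f0 17 04 81 7c 12 c0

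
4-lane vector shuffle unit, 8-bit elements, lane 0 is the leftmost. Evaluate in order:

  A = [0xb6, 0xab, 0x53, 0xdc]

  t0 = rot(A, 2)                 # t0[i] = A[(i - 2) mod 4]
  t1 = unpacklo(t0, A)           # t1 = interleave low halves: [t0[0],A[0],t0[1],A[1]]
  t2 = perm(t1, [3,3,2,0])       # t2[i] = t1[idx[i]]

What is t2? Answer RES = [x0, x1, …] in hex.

  t0: 53 dc b6 ab
  t1: 53 b6 dc ab
  t2: ab ab dc 53

RES = [0xab, 0xab, 0xdc, 0x53]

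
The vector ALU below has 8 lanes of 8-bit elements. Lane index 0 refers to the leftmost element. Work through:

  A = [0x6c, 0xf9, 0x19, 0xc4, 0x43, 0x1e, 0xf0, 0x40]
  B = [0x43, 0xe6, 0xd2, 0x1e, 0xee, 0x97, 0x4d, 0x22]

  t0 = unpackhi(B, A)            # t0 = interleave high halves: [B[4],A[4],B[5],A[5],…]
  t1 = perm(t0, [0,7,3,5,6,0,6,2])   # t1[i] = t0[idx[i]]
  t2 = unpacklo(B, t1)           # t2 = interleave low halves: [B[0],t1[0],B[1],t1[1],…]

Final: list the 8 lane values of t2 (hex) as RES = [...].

RES = [ 0x43  0xee  0xe6  0x40  0xd2  0x1e  0x1e  0xf0 ]

t0 = [0xee, 0x43, 0x97, 0x1e, 0x4d, 0xf0, 0x22, 0x40]
t1 = [0xee, 0x40, 0x1e, 0xf0, 0x22, 0xee, 0x22, 0x97]
t2 = [0x43, 0xee, 0xe6, 0x40, 0xd2, 0x1e, 0x1e, 0xf0]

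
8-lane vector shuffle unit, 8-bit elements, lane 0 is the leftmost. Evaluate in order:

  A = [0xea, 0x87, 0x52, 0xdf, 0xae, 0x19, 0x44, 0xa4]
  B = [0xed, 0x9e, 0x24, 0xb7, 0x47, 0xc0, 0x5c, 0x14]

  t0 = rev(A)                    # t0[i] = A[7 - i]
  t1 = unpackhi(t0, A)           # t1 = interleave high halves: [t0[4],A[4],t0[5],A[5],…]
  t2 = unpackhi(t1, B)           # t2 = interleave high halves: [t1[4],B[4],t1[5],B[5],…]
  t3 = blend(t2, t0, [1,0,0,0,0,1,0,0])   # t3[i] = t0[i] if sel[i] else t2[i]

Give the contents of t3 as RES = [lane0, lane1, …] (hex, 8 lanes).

t0 = [0xa4, 0x44, 0x19, 0xae, 0xdf, 0x52, 0x87, 0xea]
t1 = [0xdf, 0xae, 0x52, 0x19, 0x87, 0x44, 0xea, 0xa4]
t2 = [0x87, 0x47, 0x44, 0xc0, 0xea, 0x5c, 0xa4, 0x14]
t3 = [0xa4, 0x47, 0x44, 0xc0, 0xea, 0x52, 0xa4, 0x14]

RES = [0xa4, 0x47, 0x44, 0xc0, 0xea, 0x52, 0xa4, 0x14]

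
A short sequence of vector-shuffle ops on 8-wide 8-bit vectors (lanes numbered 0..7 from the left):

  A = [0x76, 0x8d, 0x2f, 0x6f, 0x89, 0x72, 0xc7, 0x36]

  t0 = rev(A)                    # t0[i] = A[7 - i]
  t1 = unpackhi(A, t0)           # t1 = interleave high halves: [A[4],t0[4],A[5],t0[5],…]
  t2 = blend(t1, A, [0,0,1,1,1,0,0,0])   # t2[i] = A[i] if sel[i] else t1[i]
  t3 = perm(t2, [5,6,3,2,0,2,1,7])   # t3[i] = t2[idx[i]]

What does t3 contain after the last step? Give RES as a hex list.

RES = [ 0x8d  0x36  0x6f  0x2f  0x89  0x2f  0x6f  0x76 ]

→ t0 |36|c7|72|89|6f|2f|8d|76|
→ t1 |89|6f|72|2f|c7|8d|36|76|
→ t2 |89|6f|2f|6f|89|8d|36|76|
→ t3 |8d|36|6f|2f|89|2f|6f|76|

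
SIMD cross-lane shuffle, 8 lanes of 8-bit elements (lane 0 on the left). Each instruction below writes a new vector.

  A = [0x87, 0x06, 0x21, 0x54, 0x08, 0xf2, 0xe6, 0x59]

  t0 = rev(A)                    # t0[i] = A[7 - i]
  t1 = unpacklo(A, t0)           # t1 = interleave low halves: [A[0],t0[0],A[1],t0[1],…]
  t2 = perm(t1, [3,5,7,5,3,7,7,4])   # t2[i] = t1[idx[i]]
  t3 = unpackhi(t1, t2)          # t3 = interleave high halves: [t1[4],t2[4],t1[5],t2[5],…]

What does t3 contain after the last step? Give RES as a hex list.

  t0: 59 e6 f2 08 54 21 06 87
  t1: 87 59 06 e6 21 f2 54 08
  t2: e6 f2 08 f2 e6 08 08 21
  t3: 21 e6 f2 08 54 08 08 21

RES = [ 0x21  0xe6  0xf2  0x08  0x54  0x08  0x08  0x21 ]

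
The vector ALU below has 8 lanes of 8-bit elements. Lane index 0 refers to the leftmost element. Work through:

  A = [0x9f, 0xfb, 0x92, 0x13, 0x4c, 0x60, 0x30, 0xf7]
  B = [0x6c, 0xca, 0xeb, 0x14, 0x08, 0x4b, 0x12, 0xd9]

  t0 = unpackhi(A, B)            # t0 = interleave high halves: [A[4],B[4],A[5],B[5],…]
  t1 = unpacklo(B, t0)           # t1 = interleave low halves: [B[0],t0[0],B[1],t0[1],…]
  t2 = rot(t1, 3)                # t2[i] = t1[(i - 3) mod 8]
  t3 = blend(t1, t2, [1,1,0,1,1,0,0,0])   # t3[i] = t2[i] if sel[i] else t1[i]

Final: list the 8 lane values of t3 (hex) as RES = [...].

  t0: 4c 08 60 4b 30 12 f7 d9
  t1: 6c 4c ca 08 eb 60 14 4b
  t2: 60 14 4b 6c 4c ca 08 eb
  t3: 60 14 ca 6c 4c 60 14 4b

RES = [ 0x60  0x14  0xca  0x6c  0x4c  0x60  0x14  0x4b ]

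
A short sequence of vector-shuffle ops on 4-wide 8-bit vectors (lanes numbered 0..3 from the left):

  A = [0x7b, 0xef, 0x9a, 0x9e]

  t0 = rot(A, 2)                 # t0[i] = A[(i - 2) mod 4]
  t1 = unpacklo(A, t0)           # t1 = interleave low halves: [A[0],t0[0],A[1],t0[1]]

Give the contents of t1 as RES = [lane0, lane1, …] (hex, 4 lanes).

  t0: 9a 9e 7b ef
  t1: 7b 9a ef 9e

RES = [0x7b, 0x9a, 0xef, 0x9e]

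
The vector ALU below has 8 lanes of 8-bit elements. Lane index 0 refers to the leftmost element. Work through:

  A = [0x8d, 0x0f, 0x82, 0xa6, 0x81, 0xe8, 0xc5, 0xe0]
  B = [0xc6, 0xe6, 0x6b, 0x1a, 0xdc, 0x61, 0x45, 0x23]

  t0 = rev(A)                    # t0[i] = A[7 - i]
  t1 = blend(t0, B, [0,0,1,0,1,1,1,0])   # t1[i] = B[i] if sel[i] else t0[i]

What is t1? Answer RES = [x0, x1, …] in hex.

RES = [ 0xe0  0xc5  0x6b  0x81  0xdc  0x61  0x45  0x8d ]

t0 = [0xe0, 0xc5, 0xe8, 0x81, 0xa6, 0x82, 0x0f, 0x8d]
t1 = [0xe0, 0xc5, 0x6b, 0x81, 0xdc, 0x61, 0x45, 0x8d]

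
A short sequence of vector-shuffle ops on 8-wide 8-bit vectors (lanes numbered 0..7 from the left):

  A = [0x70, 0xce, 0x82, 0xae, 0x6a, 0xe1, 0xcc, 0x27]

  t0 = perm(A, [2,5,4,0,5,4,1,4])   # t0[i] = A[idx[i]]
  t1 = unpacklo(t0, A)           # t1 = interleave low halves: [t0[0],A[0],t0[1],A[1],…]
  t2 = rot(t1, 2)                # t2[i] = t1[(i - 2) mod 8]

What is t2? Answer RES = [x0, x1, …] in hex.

RES = [ 0x70  0xae  0x82  0x70  0xe1  0xce  0x6a  0x82 ]

t0 = [0x82, 0xe1, 0x6a, 0x70, 0xe1, 0x6a, 0xce, 0x6a]
t1 = [0x82, 0x70, 0xe1, 0xce, 0x6a, 0x82, 0x70, 0xae]
t2 = [0x70, 0xae, 0x82, 0x70, 0xe1, 0xce, 0x6a, 0x82]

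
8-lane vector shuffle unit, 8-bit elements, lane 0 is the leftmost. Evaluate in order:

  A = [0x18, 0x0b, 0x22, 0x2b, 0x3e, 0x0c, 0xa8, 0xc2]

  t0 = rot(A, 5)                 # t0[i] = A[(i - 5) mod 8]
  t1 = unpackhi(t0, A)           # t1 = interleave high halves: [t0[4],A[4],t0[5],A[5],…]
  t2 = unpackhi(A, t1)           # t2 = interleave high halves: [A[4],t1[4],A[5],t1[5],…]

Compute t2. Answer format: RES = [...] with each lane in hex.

RES = [ 0x3e  0x0b  0x0c  0xa8  0xa8  0x22  0xc2  0xc2 ]

  t0: 2b 3e 0c a8 c2 18 0b 22
  t1: c2 3e 18 0c 0b a8 22 c2
  t2: 3e 0b 0c a8 a8 22 c2 c2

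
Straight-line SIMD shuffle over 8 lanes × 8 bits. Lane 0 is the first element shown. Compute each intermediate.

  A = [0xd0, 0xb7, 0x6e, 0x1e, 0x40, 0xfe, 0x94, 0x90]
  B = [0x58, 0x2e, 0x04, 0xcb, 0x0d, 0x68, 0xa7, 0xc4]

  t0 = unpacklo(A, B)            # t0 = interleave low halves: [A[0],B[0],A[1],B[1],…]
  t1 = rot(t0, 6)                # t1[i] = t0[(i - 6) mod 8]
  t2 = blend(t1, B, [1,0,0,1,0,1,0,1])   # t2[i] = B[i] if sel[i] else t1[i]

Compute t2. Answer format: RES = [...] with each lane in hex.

RES = [0x58, 0x2e, 0x6e, 0xcb, 0x1e, 0x68, 0xd0, 0xc4]

t0 = [0xd0, 0x58, 0xb7, 0x2e, 0x6e, 0x04, 0x1e, 0xcb]
t1 = [0xb7, 0x2e, 0x6e, 0x04, 0x1e, 0xcb, 0xd0, 0x58]
t2 = [0x58, 0x2e, 0x6e, 0xcb, 0x1e, 0x68, 0xd0, 0xc4]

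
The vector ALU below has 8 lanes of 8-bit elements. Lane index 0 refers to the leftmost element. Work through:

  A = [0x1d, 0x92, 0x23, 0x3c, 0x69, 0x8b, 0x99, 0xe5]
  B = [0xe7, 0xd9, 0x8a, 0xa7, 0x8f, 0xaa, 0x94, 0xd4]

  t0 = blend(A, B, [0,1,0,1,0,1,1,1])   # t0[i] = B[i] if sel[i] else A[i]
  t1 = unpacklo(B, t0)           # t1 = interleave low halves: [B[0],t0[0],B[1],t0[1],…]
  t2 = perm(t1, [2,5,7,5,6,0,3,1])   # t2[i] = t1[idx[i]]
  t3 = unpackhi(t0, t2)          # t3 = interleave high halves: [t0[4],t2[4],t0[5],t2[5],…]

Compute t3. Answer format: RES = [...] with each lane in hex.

RES = [ 0x69  0xa7  0xaa  0xe7  0x94  0xd9  0xd4  0x1d ]

→ t0 |1d|d9|23|a7|69|aa|94|d4|
→ t1 |e7|1d|d9|d9|8a|23|a7|a7|
→ t2 |d9|23|a7|23|a7|e7|d9|1d|
→ t3 |69|a7|aa|e7|94|d9|d4|1d|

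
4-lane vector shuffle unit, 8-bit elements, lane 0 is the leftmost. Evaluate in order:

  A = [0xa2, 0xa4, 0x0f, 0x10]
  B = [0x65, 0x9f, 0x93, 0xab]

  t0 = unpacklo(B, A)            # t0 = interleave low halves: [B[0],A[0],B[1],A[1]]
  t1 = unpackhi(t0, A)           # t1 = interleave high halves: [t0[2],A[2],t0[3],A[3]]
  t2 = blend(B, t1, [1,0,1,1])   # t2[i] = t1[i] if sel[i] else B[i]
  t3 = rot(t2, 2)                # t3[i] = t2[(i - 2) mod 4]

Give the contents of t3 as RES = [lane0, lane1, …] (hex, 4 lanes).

t0 = [0x65, 0xa2, 0x9f, 0xa4]
t1 = [0x9f, 0x0f, 0xa4, 0x10]
t2 = [0x9f, 0x9f, 0xa4, 0x10]
t3 = [0xa4, 0x10, 0x9f, 0x9f]

RES = [ 0xa4  0x10  0x9f  0x9f ]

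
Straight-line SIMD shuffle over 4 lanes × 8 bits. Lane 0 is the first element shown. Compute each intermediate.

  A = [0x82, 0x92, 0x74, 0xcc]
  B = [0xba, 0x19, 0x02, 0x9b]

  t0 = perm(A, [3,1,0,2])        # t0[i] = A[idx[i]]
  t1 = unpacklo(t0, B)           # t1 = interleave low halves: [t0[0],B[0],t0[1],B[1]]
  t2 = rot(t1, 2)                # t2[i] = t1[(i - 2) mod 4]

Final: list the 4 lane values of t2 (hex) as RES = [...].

t0 = [0xcc, 0x92, 0x82, 0x74]
t1 = [0xcc, 0xba, 0x92, 0x19]
t2 = [0x92, 0x19, 0xcc, 0xba]

RES = [ 0x92  0x19  0xcc  0xba ]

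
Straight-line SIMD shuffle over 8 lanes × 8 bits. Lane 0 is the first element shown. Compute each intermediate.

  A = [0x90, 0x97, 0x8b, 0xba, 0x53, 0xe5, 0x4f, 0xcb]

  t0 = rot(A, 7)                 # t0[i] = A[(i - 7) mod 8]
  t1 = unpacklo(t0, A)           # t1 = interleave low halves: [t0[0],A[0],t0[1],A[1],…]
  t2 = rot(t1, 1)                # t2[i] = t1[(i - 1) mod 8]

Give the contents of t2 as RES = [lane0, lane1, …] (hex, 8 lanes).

→ t0 |97|8b|ba|53|e5|4f|cb|90|
→ t1 |97|90|8b|97|ba|8b|53|ba|
→ t2 |ba|97|90|8b|97|ba|8b|53|

RES = [0xba, 0x97, 0x90, 0x8b, 0x97, 0xba, 0x8b, 0x53]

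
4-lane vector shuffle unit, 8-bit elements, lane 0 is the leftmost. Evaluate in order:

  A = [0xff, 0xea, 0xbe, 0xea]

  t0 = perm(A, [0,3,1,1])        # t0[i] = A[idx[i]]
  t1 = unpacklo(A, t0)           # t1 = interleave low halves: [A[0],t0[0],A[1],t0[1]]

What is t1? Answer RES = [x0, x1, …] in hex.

→ t0 |ff|ea|ea|ea|
→ t1 |ff|ff|ea|ea|

RES = [0xff, 0xff, 0xea, 0xea]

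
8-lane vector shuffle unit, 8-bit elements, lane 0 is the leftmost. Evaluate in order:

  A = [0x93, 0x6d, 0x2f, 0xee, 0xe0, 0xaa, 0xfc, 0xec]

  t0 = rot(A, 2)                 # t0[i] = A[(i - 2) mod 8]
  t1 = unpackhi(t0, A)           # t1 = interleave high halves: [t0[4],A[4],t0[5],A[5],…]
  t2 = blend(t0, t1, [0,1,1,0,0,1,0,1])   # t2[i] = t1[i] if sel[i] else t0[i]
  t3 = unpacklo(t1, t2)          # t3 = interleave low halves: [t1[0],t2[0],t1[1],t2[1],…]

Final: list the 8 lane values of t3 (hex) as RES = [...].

t0 = [0xfc, 0xec, 0x93, 0x6d, 0x2f, 0xee, 0xe0, 0xaa]
t1 = [0x2f, 0xe0, 0xee, 0xaa, 0xe0, 0xfc, 0xaa, 0xec]
t2 = [0xfc, 0xe0, 0xee, 0x6d, 0x2f, 0xfc, 0xe0, 0xec]
t3 = [0x2f, 0xfc, 0xe0, 0xe0, 0xee, 0xee, 0xaa, 0x6d]

RES = [0x2f, 0xfc, 0xe0, 0xe0, 0xee, 0xee, 0xaa, 0x6d]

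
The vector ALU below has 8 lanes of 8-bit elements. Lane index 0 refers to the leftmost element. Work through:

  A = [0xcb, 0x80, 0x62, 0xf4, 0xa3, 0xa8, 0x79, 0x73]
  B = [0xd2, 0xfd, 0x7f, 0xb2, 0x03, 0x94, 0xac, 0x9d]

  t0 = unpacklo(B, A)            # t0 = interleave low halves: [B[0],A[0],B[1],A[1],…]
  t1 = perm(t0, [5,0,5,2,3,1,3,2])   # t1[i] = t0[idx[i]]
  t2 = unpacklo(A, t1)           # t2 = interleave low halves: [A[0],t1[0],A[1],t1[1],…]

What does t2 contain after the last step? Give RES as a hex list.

  t0: d2 cb fd 80 7f 62 b2 f4
  t1: 62 d2 62 fd 80 cb 80 fd
  t2: cb 62 80 d2 62 62 f4 fd

RES = [0xcb, 0x62, 0x80, 0xd2, 0x62, 0x62, 0xf4, 0xfd]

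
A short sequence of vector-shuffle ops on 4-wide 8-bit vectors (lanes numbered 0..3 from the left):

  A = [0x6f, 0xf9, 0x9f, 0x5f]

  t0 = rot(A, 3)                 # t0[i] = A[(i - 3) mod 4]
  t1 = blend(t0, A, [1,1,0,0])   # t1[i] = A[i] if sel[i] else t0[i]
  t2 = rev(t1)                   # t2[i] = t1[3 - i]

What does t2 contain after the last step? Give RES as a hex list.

RES = [ 0x6f  0x5f  0xf9  0x6f ]

→ t0 |f9|9f|5f|6f|
→ t1 |6f|f9|5f|6f|
→ t2 |6f|5f|f9|6f|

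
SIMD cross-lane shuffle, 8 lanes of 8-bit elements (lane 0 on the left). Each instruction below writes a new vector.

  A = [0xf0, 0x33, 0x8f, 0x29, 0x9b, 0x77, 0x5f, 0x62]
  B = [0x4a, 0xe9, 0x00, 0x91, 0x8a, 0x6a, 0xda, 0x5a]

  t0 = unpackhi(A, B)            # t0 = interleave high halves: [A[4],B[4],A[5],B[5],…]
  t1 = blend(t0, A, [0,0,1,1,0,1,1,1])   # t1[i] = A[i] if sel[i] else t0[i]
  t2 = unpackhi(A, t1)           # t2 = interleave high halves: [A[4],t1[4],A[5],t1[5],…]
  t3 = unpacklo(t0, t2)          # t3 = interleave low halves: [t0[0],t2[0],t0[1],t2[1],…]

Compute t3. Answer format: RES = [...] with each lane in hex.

RES = [ 0x9b  0x9b  0x8a  0x5f  0x77  0x77  0x6a  0x77 ]

→ t0 |9b|8a|77|6a|5f|da|62|5a|
→ t1 |9b|8a|8f|29|5f|77|5f|62|
→ t2 |9b|5f|77|77|5f|5f|62|62|
→ t3 |9b|9b|8a|5f|77|77|6a|77|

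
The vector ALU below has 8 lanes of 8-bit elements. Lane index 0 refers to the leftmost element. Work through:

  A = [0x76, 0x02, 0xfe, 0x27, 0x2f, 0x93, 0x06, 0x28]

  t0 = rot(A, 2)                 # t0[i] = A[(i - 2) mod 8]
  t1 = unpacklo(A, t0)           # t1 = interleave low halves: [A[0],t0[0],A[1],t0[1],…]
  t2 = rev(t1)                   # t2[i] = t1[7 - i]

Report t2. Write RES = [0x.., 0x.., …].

→ t0 |06|28|76|02|fe|27|2f|93|
→ t1 |76|06|02|28|fe|76|27|02|
→ t2 |02|27|76|fe|28|02|06|76|

RES = [ 0x02  0x27  0x76  0xfe  0x28  0x02  0x06  0x76 ]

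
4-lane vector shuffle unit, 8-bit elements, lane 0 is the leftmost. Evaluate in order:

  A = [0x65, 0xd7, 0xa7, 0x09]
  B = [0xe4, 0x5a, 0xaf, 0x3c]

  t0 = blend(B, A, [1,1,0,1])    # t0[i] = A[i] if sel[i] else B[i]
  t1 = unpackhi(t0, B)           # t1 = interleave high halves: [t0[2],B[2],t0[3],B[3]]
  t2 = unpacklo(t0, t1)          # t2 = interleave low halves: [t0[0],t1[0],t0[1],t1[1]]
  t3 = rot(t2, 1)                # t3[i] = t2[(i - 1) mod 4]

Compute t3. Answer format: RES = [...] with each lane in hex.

RES = [ 0xaf  0x65  0xaf  0xd7 ]

  t0: 65 d7 af 09
  t1: af af 09 3c
  t2: 65 af d7 af
  t3: af 65 af d7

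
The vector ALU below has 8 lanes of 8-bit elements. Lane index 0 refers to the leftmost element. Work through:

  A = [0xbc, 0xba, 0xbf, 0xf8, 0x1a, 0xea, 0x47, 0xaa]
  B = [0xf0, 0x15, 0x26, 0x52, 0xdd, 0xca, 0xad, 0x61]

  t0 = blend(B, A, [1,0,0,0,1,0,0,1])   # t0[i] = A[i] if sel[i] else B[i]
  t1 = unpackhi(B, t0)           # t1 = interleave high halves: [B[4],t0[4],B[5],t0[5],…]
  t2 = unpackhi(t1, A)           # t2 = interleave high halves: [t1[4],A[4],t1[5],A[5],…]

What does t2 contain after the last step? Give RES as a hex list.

RES = [ 0xad  0x1a  0xad  0xea  0x61  0x47  0xaa  0xaa ]

  t0: bc 15 26 52 1a ca ad aa
  t1: dd 1a ca ca ad ad 61 aa
  t2: ad 1a ad ea 61 47 aa aa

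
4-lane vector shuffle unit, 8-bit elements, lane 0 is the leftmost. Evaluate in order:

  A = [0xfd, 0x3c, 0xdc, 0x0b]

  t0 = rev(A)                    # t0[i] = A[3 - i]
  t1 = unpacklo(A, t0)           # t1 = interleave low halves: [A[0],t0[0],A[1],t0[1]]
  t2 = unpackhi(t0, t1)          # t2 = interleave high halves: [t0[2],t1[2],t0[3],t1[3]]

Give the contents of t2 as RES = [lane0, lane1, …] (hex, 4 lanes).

t0 = [0x0b, 0xdc, 0x3c, 0xfd]
t1 = [0xfd, 0x0b, 0x3c, 0xdc]
t2 = [0x3c, 0x3c, 0xfd, 0xdc]

RES = [ 0x3c  0x3c  0xfd  0xdc ]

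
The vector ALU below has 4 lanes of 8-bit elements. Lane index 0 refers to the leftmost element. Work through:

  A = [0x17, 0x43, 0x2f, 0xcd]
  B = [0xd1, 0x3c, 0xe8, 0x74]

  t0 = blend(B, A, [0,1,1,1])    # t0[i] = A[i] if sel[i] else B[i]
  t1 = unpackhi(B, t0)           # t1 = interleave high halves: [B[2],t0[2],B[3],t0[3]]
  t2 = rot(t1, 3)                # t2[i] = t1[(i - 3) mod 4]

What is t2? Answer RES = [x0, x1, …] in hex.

→ t0 |d1|43|2f|cd|
→ t1 |e8|2f|74|cd|
→ t2 |2f|74|cd|e8|

RES = [0x2f, 0x74, 0xcd, 0xe8]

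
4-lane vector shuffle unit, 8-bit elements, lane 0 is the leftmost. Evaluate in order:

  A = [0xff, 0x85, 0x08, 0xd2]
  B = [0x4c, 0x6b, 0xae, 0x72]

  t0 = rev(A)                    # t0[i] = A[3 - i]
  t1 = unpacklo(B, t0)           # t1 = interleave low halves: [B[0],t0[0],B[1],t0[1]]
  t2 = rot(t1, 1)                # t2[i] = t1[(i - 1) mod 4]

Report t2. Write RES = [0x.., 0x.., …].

RES = [ 0x08  0x4c  0xd2  0x6b ]

  t0: d2 08 85 ff
  t1: 4c d2 6b 08
  t2: 08 4c d2 6b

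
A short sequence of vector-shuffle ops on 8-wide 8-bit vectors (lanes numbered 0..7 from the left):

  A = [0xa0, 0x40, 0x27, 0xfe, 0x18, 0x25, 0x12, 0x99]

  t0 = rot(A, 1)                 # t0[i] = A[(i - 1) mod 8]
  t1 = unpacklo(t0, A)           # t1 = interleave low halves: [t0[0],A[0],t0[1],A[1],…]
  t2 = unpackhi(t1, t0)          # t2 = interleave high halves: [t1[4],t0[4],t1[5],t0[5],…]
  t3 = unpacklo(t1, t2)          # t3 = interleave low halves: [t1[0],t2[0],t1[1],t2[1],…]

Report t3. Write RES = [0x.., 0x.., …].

RES = [0x99, 0x40, 0xa0, 0xfe, 0xa0, 0x27, 0x40, 0x18]

  t0: 99 a0 40 27 fe 18 25 12
  t1: 99 a0 a0 40 40 27 27 fe
  t2: 40 fe 27 18 27 25 fe 12
  t3: 99 40 a0 fe a0 27 40 18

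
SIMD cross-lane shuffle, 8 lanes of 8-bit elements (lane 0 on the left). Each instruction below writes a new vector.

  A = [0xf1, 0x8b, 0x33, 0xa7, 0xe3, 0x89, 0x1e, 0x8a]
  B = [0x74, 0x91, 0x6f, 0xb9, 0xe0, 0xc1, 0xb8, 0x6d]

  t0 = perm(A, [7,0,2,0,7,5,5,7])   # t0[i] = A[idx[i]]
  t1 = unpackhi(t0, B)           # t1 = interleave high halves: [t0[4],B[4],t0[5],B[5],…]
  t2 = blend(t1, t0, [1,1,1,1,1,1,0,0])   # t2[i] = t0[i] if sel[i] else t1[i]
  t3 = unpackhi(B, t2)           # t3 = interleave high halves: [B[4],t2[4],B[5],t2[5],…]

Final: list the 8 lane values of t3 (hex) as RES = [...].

→ t0 |8a|f1|33|f1|8a|89|89|8a|
→ t1 |8a|e0|89|c1|89|b8|8a|6d|
→ t2 |8a|f1|33|f1|8a|89|8a|6d|
→ t3 |e0|8a|c1|89|b8|8a|6d|6d|

RES = [ 0xe0  0x8a  0xc1  0x89  0xb8  0x8a  0x6d  0x6d ]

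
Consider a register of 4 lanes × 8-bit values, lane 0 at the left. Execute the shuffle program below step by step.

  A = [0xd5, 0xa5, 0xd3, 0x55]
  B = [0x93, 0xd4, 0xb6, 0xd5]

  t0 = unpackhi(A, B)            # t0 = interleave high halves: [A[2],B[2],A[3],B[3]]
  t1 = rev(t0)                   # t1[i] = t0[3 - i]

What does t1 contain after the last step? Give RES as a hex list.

RES = [0xd5, 0x55, 0xb6, 0xd3]

→ t0 |d3|b6|55|d5|
→ t1 |d5|55|b6|d3|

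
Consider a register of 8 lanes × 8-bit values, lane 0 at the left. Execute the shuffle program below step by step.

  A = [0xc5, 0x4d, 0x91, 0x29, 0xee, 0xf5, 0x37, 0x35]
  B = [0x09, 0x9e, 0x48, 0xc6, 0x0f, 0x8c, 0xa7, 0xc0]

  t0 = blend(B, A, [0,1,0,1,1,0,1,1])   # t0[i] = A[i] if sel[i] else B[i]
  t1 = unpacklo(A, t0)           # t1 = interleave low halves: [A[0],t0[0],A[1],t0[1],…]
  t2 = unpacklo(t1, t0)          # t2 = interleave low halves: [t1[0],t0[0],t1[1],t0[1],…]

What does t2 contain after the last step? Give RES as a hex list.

t0 = [0x09, 0x4d, 0x48, 0x29, 0xee, 0x8c, 0x37, 0x35]
t1 = [0xc5, 0x09, 0x4d, 0x4d, 0x91, 0x48, 0x29, 0x29]
t2 = [0xc5, 0x09, 0x09, 0x4d, 0x4d, 0x48, 0x4d, 0x29]

RES = [ 0xc5  0x09  0x09  0x4d  0x4d  0x48  0x4d  0x29 ]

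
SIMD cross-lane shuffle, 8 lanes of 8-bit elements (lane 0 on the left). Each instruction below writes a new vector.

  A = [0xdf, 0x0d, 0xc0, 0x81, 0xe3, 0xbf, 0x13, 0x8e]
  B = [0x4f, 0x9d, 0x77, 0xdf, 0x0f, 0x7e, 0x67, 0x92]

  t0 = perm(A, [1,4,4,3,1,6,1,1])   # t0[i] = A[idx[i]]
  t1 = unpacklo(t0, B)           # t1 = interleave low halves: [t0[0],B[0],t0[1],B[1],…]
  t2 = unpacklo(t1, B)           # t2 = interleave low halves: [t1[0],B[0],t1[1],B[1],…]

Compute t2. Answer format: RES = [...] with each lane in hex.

→ t0 |0d|e3|e3|81|0d|13|0d|0d|
→ t1 |0d|4f|e3|9d|e3|77|81|df|
→ t2 |0d|4f|4f|9d|e3|77|9d|df|

RES = [0x0d, 0x4f, 0x4f, 0x9d, 0xe3, 0x77, 0x9d, 0xdf]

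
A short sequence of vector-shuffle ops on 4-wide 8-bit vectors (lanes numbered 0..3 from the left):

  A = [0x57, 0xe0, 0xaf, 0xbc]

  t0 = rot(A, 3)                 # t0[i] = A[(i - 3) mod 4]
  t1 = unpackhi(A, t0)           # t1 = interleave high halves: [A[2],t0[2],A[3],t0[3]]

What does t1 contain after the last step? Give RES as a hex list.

RES = [ 0xaf  0xbc  0xbc  0x57 ]

t0 = [0xe0, 0xaf, 0xbc, 0x57]
t1 = [0xaf, 0xbc, 0xbc, 0x57]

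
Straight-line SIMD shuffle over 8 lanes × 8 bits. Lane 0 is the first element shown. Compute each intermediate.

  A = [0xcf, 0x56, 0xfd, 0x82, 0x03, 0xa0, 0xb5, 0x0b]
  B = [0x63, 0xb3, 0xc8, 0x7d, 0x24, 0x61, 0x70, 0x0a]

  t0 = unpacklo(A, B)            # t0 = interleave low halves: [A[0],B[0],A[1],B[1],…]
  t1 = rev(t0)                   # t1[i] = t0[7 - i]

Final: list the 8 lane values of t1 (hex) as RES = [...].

RES = [ 0x7d  0x82  0xc8  0xfd  0xb3  0x56  0x63  0xcf ]

t0 = [0xcf, 0x63, 0x56, 0xb3, 0xfd, 0xc8, 0x82, 0x7d]
t1 = [0x7d, 0x82, 0xc8, 0xfd, 0xb3, 0x56, 0x63, 0xcf]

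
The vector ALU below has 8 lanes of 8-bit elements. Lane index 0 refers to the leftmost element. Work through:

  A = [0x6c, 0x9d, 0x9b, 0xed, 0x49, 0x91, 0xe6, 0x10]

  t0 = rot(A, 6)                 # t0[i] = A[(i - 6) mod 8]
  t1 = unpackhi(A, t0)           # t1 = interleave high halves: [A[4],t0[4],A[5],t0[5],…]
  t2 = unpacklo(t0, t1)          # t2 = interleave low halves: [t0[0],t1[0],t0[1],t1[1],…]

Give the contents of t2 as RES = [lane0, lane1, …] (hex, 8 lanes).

→ t0 |9b|ed|49|91|e6|10|6c|9d|
→ t1 |49|e6|91|10|e6|6c|10|9d|
→ t2 |9b|49|ed|e6|49|91|91|10|

RES = [0x9b, 0x49, 0xed, 0xe6, 0x49, 0x91, 0x91, 0x10]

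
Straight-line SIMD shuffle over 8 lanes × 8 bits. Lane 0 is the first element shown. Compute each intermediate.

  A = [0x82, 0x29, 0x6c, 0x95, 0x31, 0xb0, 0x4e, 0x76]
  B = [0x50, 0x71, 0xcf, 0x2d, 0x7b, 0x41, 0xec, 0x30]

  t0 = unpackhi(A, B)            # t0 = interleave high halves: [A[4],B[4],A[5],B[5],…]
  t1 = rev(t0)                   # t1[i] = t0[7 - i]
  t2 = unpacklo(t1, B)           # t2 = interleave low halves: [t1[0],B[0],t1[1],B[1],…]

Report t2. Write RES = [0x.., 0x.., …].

  t0: 31 7b b0 41 4e ec 76 30
  t1: 30 76 ec 4e 41 b0 7b 31
  t2: 30 50 76 71 ec cf 4e 2d

RES = [ 0x30  0x50  0x76  0x71  0xec  0xcf  0x4e  0x2d ]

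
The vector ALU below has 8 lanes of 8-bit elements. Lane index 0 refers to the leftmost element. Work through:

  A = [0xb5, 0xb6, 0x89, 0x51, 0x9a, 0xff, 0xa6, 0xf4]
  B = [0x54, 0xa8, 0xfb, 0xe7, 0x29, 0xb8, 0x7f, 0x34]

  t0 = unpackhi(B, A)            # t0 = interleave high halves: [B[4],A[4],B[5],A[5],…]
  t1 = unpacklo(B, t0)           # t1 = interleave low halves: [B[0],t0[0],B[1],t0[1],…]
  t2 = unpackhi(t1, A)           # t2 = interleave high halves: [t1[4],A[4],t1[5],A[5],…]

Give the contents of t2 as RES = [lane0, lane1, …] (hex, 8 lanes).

RES = [ 0xfb  0x9a  0xb8  0xff  0xe7  0xa6  0xff  0xf4 ]

  t0: 29 9a b8 ff 7f a6 34 f4
  t1: 54 29 a8 9a fb b8 e7 ff
  t2: fb 9a b8 ff e7 a6 ff f4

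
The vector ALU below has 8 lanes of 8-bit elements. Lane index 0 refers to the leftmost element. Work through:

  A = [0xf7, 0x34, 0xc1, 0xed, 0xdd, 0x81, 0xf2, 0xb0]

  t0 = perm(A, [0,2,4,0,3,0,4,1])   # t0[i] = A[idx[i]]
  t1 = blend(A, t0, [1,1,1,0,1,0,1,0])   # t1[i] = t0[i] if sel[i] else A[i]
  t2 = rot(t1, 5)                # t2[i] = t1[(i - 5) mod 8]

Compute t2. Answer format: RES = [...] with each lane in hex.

→ t0 |f7|c1|dd|f7|ed|f7|dd|34|
→ t1 |f7|c1|dd|ed|ed|81|dd|b0|
→ t2 |ed|ed|81|dd|b0|f7|c1|dd|

RES = [0xed, 0xed, 0x81, 0xdd, 0xb0, 0xf7, 0xc1, 0xdd]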